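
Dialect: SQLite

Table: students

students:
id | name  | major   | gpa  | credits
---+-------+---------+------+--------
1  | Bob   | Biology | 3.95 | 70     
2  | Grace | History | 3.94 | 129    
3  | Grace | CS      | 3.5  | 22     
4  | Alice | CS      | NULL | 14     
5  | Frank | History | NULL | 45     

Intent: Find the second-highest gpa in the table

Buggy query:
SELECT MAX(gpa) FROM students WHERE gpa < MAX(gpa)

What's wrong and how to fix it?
Bug: MAX(gpa) on the right of the comparison is an aggregate-in-WHERE error

Fix: Compute the overall MAX in a subquery, then take MAX of rows below it

Corrected query:
SELECT MAX(gpa) FROM students WHERE gpa < (SELECT MAX(gpa) FROM students)

Result:
MAX(gpa)
--------
3.94    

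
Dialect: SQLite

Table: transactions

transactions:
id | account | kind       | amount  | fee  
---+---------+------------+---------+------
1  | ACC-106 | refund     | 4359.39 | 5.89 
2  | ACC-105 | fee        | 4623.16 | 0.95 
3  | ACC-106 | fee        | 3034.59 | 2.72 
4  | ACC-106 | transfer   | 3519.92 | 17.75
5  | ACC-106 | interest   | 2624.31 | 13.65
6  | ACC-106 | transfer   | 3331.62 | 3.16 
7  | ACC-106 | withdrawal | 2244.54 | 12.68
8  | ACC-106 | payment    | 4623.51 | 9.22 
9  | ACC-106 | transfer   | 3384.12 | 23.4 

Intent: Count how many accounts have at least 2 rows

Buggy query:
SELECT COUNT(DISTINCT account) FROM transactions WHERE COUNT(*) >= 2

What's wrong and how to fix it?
Bug: WHERE filters individual rows, not groups, so a group-level COUNT is invalid there

Fix: Use a subquery that GROUPs and filters with HAVING, then count its rows

Corrected query:
SELECT COUNT(*) FROM (SELECT account FROM transactions GROUP BY account HAVING COUNT(*) >= 2)

Result:
COUNT(*)
--------
1       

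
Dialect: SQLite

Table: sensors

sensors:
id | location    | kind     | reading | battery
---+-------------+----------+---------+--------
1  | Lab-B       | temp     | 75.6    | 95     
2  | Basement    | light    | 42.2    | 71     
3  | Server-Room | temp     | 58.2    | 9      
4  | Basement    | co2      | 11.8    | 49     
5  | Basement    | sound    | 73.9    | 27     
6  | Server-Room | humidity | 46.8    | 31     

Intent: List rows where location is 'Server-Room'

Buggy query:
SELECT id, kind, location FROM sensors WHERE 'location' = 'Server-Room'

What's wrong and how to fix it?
Bug: Single quotes denote string literals in SQL; the column name is being compared as a constant string

Fix: Reference the column as location without single quotes

Corrected query:
SELECT id, kind, location FROM sensors WHERE location = 'Server-Room'

Result:
id | kind     | location   
---+----------+------------
3  | temp     | Server-Room
6  | humidity | Server-Room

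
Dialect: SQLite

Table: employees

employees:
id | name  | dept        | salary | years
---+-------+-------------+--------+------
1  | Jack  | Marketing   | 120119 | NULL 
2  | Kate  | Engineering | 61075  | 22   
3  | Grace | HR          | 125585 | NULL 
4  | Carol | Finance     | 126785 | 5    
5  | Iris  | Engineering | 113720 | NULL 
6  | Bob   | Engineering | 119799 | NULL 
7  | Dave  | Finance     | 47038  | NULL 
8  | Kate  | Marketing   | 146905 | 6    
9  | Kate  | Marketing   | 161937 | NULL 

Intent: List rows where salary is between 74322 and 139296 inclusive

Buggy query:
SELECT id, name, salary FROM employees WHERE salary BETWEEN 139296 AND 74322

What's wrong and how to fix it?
Bug: BETWEEN expects the lower bound first; with 139296 AND 74322 the range is empty

Fix: Write BETWEEN 74322 AND 139296

Corrected query:
SELECT id, name, salary FROM employees WHERE salary BETWEEN 74322 AND 139296

Result:
id | name  | salary
---+-------+-------
1  | Jack  | 120119
3  | Grace | 125585
4  | Carol | 126785
5  | Iris  | 113720
6  | Bob   | 119799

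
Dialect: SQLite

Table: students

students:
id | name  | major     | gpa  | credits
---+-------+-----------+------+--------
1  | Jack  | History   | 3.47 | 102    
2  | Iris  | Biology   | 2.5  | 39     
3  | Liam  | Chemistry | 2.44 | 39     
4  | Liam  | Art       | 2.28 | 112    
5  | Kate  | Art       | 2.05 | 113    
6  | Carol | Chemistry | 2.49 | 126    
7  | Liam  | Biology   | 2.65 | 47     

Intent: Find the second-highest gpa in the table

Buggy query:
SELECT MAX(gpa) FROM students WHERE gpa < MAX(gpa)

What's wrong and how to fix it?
Bug: The inner MAX is an aggregate inside WHERE, which is not allowed

Fix: Put the inner MAX in a scalar subquery

Corrected query:
SELECT MAX(gpa) FROM students WHERE gpa < (SELECT MAX(gpa) FROM students)

Result:
MAX(gpa)
--------
2.65    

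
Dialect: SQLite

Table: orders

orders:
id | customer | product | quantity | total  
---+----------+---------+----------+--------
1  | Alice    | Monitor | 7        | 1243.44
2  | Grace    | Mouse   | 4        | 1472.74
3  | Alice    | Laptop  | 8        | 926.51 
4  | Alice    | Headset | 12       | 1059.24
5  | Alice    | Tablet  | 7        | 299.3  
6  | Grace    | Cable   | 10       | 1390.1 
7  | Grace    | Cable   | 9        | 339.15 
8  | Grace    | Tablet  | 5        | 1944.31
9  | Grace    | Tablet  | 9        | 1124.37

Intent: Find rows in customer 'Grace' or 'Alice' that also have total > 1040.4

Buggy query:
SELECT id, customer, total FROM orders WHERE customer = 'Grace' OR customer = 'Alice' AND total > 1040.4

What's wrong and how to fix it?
Bug: AND binds tighter than OR, so this parses as customer = 'Grace' OR (customer = 'Alice' AND total > 1040.4)

Fix: Add parentheses around the OR so the AND applies to both alternatives

Corrected query:
SELECT id, customer, total FROM orders WHERE (customer = 'Grace' OR customer = 'Alice') AND total > 1040.4

Result:
id | customer | total  
---+----------+--------
1  | Alice    | 1243.44
2  | Grace    | 1472.74
4  | Alice    | 1059.24
6  | Grace    | 1390.1 
8  | Grace    | 1944.31
9  | Grace    | 1124.37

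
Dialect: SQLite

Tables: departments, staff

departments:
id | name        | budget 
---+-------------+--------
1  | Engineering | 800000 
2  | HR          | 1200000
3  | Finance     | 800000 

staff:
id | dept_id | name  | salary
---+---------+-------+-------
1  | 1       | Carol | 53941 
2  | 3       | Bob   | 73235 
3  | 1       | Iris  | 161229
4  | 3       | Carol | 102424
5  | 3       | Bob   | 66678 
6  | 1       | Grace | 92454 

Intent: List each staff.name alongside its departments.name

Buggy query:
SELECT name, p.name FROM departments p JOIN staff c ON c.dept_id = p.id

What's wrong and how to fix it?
Bug: Both tables have a 'name' column; the unqualified reference is ambiguous

Fix: Prefix ambiguous columns with the table alias

Corrected query:
SELECT c.name, p.name FROM departments p JOIN staff c ON c.dept_id = p.id

Result:
name  | name       
------+------------
Carol | Engineering
Bob   | Finance    
Iris  | Engineering
Carol | Finance    
Bob   | Finance    
Grace | Engineering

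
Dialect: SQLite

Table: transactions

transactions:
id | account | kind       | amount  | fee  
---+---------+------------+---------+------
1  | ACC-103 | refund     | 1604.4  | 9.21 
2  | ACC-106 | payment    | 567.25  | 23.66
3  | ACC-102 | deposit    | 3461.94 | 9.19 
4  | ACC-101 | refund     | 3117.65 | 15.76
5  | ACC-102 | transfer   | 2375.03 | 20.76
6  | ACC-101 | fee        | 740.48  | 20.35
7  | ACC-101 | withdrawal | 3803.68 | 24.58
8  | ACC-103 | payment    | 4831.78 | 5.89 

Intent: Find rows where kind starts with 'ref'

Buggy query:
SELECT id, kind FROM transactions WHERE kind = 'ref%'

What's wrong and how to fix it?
Bug: Wildcards only work with LIKE; '=' treats '%' as a literal character

Fix: Replace '=' with LIKE so 'ref%' is treated as a pattern

Corrected query:
SELECT id, kind FROM transactions WHERE kind LIKE 'ref%'

Result:
id | kind  
---+-------
1  | refund
4  | refund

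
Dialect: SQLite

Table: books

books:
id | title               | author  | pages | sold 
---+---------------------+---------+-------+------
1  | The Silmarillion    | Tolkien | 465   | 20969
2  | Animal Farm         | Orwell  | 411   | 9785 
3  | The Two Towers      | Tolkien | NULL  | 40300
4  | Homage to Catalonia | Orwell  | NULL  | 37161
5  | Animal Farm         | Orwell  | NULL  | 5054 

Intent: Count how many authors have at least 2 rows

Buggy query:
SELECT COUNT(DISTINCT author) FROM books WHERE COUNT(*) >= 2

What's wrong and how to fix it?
Bug: COUNT(*) cannot appear in WHERE; the per-group count doesn't exist yet

Fix: Group first with HAVING COUNT(*) >= 2, then COUNT the resulting groups

Corrected query:
SELECT COUNT(*) FROM (SELECT author FROM books GROUP BY author HAVING COUNT(*) >= 2)

Result:
COUNT(*)
--------
2       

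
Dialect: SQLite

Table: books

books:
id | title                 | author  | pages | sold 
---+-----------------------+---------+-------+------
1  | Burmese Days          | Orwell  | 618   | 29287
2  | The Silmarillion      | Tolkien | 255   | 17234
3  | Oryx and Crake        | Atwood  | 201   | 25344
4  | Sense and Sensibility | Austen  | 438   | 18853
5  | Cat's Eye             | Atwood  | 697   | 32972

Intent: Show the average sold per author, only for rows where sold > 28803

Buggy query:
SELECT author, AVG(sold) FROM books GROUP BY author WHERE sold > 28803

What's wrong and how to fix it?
Bug: WHERE cannot follow GROUP BY

Fix: Move the WHERE clause before GROUP BY

Corrected query:
SELECT author, AVG(sold) FROM books WHERE sold > 28803 GROUP BY author

Result:
author | AVG(sold)
-------+----------
Atwood | 32972    
Orwell | 29287    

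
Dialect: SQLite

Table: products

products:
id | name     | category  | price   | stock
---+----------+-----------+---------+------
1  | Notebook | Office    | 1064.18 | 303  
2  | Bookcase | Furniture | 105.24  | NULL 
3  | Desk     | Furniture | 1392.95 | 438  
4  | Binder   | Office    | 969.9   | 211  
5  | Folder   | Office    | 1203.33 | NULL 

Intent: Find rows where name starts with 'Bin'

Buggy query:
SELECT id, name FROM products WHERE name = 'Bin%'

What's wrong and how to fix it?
Bug: Wildcards only work with LIKE; '=' treats '%' as a literal character

Fix: Use LIKE for wildcard pattern matching

Corrected query:
SELECT id, name FROM products WHERE name LIKE 'Bin%'

Result:
id | name  
---+-------
4  | Binder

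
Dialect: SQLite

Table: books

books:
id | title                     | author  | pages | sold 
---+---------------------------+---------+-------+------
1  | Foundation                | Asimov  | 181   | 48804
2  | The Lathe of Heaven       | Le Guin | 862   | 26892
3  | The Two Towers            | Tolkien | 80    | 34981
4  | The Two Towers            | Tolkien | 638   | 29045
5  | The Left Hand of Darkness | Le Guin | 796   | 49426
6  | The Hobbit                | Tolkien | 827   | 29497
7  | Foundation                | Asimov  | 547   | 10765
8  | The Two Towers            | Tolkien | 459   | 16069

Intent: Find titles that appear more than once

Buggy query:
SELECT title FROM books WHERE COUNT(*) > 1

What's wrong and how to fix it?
Bug: WHERE can't reference COUNT(*); aggregates are computed after WHERE

Fix: GROUP BY title, then filter groups with HAVING COUNT(*) > 1

Corrected query:
SELECT title FROM books GROUP BY title HAVING COUNT(*) > 1

Result:
title         
--------------
Foundation    
The Two Towers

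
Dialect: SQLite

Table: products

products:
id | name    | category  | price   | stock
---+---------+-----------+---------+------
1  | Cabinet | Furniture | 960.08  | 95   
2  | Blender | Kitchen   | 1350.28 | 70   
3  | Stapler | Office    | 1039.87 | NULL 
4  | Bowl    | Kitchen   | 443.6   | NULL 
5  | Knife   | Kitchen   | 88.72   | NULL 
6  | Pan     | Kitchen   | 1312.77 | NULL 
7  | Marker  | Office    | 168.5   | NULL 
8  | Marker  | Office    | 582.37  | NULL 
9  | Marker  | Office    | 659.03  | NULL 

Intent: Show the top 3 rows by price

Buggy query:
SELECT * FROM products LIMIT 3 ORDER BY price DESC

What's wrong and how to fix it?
Bug: ORDER BY cannot follow LIMIT; LIMIT is the final clause

Fix: Swap the clauses: ORDER BY first, then LIMIT

Corrected query:
SELECT * FROM products ORDER BY price DESC LIMIT 3

Result:
id | name    | category | price   | stock
---+---------+----------+---------+------
2  | Blender | Kitchen  | 1350.28 | 70   
6  | Pan     | Kitchen  | 1312.77 | NULL 
3  | Stapler | Office   | 1039.87 | NULL 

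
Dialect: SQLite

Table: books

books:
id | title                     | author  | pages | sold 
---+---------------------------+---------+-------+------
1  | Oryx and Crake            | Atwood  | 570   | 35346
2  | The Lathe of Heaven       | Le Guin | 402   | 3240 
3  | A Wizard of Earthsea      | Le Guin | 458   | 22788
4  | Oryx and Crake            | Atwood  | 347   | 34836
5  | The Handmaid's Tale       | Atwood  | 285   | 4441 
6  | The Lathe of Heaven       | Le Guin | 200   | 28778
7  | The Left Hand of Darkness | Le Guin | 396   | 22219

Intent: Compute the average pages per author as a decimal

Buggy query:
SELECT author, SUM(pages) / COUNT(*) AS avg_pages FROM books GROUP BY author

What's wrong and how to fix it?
Bug: Both operands are integers, so '/' performs integer division and truncates

Fix: Cast one side to REAL so the division keeps the fractional part

Corrected query:
SELECT author, SUM(pages) * 1.0 / COUNT(*) AS avg_pages FROM books GROUP BY author

Result:
author  | avg_pages 
--------+-----------
Atwood  | 400.666667
Le Guin | 364       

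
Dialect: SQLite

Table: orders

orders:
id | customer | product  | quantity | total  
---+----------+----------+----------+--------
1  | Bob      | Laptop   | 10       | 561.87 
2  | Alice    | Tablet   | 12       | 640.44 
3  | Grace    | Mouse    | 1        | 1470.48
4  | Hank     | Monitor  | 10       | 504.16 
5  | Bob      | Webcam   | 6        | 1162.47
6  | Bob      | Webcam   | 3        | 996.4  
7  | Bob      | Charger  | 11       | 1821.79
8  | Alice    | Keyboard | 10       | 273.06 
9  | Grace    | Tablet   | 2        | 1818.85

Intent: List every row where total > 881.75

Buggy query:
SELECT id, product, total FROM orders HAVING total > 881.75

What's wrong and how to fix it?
Bug: HAVING filters the output of aggregation, but this query has no GROUP BY and no aggregate functions, so SQLite rejects it (HAVING clause on a non-aggregate query); the condition here is per row

Fix: Replace HAVING with WHERE since the condition applies to individual rows

Corrected query:
SELECT id, product, total FROM orders WHERE total > 881.75

Result:
id | product | total  
---+---------+--------
3  | Mouse   | 1470.48
5  | Webcam  | 1162.47
6  | Webcam  | 996.4  
7  | Charger | 1821.79
9  | Tablet  | 1818.85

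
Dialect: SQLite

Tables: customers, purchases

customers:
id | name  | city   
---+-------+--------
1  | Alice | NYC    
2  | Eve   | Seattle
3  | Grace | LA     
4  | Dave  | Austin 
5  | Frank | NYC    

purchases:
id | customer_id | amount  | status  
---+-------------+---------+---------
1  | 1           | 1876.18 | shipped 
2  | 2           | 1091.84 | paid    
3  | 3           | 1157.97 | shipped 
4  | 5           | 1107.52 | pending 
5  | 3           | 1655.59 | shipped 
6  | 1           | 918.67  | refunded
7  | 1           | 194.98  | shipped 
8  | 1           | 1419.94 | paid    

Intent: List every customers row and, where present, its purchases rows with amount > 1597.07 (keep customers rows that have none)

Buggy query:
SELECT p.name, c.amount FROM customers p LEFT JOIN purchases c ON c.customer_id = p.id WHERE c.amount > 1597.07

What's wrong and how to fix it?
Bug: A WHERE condition on the right-hand table after LEFT JOIN drops unmatched parents

Fix: Move the right-table condition into the ON clause so unmatched parents are kept

Corrected query:
SELECT p.name, c.amount FROM customers p LEFT JOIN purchases c ON c.customer_id = p.id AND c.amount > 1597.07

Result:
name  | amount 
------+--------
Alice | 1876.18
Eve   | NULL   
Grace | 1655.59
Dave  | NULL   
Frank | NULL   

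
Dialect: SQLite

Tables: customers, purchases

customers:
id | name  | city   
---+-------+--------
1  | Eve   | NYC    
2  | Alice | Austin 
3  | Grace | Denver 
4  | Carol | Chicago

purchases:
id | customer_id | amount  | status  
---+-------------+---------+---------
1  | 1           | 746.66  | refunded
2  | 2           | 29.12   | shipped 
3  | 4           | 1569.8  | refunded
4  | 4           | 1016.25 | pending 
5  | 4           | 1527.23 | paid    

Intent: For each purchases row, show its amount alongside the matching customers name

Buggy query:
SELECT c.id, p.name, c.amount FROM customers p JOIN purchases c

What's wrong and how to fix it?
Bug: JOIN with no ON clause produces a cartesian product; every purchases row pairs with every customers row

Fix: Add ON c.customer_id = p.id to the JOIN

Corrected query:
SELECT c.id, p.name, c.amount FROM customers p JOIN purchases c ON c.customer_id = p.id

Result:
id | name  | amount 
---+-------+--------
1  | Eve   | 746.66 
2  | Alice | 29.12  
3  | Carol | 1569.8 
4  | Carol | 1016.25
5  | Carol | 1527.23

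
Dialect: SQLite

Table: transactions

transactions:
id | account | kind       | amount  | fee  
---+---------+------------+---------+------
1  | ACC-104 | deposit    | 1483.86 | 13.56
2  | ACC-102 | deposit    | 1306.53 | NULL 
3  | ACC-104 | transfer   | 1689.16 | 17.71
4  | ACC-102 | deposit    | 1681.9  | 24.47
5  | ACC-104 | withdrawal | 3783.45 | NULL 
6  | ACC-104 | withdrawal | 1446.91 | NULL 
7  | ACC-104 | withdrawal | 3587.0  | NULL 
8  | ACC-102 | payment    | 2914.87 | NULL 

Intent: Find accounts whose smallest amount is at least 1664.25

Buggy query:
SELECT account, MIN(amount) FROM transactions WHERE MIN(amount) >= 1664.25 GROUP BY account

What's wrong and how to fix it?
Bug: Aggregates like MIN are computed per group after WHERE runs

Fix: Replace WHERE with HAVING after the GROUP BY

Corrected query:
SELECT account, MIN(amount) FROM transactions GROUP BY account HAVING MIN(amount) >= 1664.25

Result:
(no rows)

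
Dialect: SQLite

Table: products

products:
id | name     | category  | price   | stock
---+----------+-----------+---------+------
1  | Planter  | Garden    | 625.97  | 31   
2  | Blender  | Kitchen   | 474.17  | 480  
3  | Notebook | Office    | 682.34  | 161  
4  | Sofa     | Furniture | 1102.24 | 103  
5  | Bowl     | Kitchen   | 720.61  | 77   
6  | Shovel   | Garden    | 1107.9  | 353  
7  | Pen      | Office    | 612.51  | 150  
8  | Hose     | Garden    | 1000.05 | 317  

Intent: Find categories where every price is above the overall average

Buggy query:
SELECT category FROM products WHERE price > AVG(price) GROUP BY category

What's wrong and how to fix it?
Bug: AVG() is an aggregate; it can't sit directly in WHERE

Fix: Compute the overall average in a scalar subquery and compare each group's MIN against it in HAVING

Corrected query:
SELECT category FROM products GROUP BY category HAVING MIN(price) > (SELECT AVG(price) FROM products)

Result:
category 
---------
Furniture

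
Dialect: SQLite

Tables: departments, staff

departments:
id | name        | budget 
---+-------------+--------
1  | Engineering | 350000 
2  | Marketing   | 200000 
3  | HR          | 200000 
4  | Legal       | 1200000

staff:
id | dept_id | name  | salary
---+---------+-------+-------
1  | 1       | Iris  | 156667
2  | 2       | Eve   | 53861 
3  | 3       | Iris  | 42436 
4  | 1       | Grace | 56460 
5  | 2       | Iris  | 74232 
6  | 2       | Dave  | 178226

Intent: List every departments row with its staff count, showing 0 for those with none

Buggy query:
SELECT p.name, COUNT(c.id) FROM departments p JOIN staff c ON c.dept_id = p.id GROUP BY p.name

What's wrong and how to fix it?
Bug: An inner join excludes parents with zero children

Fix: Use LEFT JOIN so parents without children still appear (COUNT(c.id) gives 0)

Corrected query:
SELECT p.name, COUNT(c.id) FROM departments p LEFT JOIN staff c ON c.dept_id = p.id GROUP BY p.name

Result:
name        | COUNT(c.id)
------------+------------
Engineering | 2          
HR          | 1          
Legal       | 0          
Marketing   | 3          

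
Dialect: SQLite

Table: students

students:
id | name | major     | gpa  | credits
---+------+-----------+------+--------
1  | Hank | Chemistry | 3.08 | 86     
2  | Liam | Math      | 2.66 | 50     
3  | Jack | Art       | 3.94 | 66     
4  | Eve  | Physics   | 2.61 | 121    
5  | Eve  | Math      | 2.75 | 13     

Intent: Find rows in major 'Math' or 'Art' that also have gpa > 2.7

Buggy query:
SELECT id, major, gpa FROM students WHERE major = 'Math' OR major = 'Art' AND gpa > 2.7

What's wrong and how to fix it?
Bug: AND binds tighter than OR, so this parses as major = 'Math' OR (major = 'Art' AND gpa > 2.7)

Fix: Group the OR with parentheses (or use IN), then AND the threshold

Corrected query:
SELECT id, major, gpa FROM students WHERE (major = 'Math' OR major = 'Art') AND gpa > 2.7

Result:
id | major | gpa 
---+-------+-----
3  | Art   | 3.94
5  | Math  | 2.75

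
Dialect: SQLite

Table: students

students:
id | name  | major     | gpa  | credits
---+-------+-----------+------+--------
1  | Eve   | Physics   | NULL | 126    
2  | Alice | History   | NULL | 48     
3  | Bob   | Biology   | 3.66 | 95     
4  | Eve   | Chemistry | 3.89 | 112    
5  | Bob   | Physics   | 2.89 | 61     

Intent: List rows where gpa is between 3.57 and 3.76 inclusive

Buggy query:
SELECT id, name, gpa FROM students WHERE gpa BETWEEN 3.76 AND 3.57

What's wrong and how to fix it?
Bug: BETWEEN expects the lower bound first; with 3.76 AND 3.57 the range is empty

Fix: Write BETWEEN 3.57 AND 3.76

Corrected query:
SELECT id, name, gpa FROM students WHERE gpa BETWEEN 3.57 AND 3.76

Result:
id | name | gpa 
---+------+-----
3  | Bob  | 3.66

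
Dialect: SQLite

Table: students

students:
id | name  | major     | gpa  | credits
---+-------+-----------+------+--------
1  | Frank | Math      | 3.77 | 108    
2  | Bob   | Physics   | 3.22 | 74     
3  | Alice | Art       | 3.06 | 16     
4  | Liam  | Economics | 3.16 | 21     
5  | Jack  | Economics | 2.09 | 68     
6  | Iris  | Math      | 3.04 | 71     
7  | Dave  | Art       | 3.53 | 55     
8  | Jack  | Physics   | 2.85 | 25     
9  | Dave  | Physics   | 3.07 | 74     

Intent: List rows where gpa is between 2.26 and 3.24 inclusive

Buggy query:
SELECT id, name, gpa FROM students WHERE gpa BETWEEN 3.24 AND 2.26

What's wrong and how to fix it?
Bug: The bounds are reversed; BETWEEN a AND b requires a <= b to match anything

Fix: Write BETWEEN 2.26 AND 3.24

Corrected query:
SELECT id, name, gpa FROM students WHERE gpa BETWEEN 2.26 AND 3.24

Result:
id | name  | gpa 
---+-------+-----
2  | Bob   | 3.22
3  | Alice | 3.06
4  | Liam  | 3.16
6  | Iris  | 3.04
8  | Jack  | 2.85
9  | Dave  | 3.07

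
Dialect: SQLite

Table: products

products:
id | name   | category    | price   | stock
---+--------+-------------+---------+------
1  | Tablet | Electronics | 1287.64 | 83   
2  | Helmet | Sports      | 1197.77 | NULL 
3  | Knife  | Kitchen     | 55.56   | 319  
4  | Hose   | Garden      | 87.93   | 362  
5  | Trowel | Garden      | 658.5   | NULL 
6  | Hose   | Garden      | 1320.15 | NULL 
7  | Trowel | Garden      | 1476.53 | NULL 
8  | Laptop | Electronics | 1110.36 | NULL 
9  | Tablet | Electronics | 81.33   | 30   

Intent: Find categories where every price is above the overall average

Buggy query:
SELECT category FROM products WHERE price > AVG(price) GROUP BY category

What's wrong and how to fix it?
Bug: AVG() is an aggregate; it can't sit directly in WHERE

Fix: Use a subquery for AVG and a HAVING MIN(...) filter so the condition holds for every row in the group

Corrected query:
SELECT category FROM products GROUP BY category HAVING MIN(price) > (SELECT AVG(price) FROM products)

Result:
category
--------
Sports  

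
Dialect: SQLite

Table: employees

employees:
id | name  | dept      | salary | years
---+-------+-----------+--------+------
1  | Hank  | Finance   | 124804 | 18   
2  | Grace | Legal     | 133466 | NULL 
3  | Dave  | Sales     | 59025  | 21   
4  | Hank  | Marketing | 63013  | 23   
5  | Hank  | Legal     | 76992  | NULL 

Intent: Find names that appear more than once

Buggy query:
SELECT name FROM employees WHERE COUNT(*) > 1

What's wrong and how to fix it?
Bug: WHERE can't reference COUNT(*); aggregates are computed after WHERE

Fix: GROUP BY name, then filter groups with HAVING COUNT(*) > 1

Corrected query:
SELECT name FROM employees GROUP BY name HAVING COUNT(*) > 1

Result:
name
----
Hank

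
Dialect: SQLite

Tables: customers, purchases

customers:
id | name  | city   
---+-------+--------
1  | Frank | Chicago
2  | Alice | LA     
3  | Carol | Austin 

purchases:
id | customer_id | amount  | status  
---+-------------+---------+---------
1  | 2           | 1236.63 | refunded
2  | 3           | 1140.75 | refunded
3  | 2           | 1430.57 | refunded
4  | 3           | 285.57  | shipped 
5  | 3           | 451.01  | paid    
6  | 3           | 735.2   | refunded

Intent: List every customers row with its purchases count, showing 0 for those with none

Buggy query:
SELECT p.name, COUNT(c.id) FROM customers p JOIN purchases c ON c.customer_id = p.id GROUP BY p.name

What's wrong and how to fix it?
Bug: INNER JOIN drops customers rows that have no matching purchases rows

Fix: Use LEFT JOIN so parents without children still appear (COUNT(c.id) gives 0)

Corrected query:
SELECT p.name, COUNT(c.id) FROM customers p LEFT JOIN purchases c ON c.customer_id = p.id GROUP BY p.name

Result:
name  | COUNT(c.id)
------+------------
Alice | 2          
Carol | 4          
Frank | 0          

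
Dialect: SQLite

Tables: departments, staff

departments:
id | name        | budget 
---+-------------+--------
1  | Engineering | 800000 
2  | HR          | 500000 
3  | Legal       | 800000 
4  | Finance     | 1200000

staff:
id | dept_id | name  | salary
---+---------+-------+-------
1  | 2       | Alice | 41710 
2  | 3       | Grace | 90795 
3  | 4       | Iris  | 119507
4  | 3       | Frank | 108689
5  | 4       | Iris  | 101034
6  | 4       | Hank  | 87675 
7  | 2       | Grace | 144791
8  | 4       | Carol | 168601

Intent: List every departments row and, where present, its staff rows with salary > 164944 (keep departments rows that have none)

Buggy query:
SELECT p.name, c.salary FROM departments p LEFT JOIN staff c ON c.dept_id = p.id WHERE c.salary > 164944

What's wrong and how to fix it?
Bug: Filtering c.salary in WHERE discards the NULL rows produced by LEFT JOIN, turning it into an inner join

Fix: Move the right-table condition into the ON clause so unmatched parents are kept

Corrected query:
SELECT p.name, c.salary FROM departments p LEFT JOIN staff c ON c.dept_id = p.id AND c.salary > 164944

Result:
name        | salary
------------+-------
Engineering | NULL  
HR          | NULL  
Legal       | NULL  
Finance     | 168601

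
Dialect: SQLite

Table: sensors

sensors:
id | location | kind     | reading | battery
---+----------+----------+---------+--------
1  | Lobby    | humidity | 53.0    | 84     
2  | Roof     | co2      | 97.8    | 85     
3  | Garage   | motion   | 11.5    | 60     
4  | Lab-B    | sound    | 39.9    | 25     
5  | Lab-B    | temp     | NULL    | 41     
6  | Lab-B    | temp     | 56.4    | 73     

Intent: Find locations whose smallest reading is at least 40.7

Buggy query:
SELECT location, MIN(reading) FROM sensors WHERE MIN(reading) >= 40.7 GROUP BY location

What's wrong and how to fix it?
Bug: MIN() in WHERE is a misuse of aggregate

Fix: Replace WHERE with HAVING after the GROUP BY

Corrected query:
SELECT location, MIN(reading) FROM sensors GROUP BY location HAVING MIN(reading) >= 40.7

Result:
location | MIN(reading)
---------+-------------
Lobby    | 53          
Roof     | 97.8        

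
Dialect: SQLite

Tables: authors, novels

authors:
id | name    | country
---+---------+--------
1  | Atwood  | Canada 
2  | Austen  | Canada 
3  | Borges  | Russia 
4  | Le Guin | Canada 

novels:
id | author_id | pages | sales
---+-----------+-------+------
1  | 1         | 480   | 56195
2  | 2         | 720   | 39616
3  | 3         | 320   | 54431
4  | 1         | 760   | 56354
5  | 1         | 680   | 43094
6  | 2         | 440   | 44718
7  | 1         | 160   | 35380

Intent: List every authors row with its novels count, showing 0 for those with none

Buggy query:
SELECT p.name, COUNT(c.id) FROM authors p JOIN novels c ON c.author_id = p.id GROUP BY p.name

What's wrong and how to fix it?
Bug: An inner join excludes parents with zero children

Fix: Switch to LEFT JOIN to retain unmatched parent rows

Corrected query:
SELECT p.name, COUNT(c.id) FROM authors p LEFT JOIN novels c ON c.author_id = p.id GROUP BY p.name

Result:
name    | COUNT(c.id)
--------+------------
Atwood  | 4          
Austen  | 2          
Borges  | 1          
Le Guin | 0          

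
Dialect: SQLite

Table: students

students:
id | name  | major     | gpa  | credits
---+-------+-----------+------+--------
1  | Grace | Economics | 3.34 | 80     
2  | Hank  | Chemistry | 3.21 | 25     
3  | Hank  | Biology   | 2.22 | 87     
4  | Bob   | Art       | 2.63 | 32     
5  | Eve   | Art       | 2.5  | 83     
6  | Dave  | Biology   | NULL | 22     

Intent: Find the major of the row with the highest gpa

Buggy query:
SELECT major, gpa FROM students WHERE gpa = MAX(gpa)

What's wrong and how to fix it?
Bug: WHERE is evaluated per row; an aggregate over the whole table isn't defined there

Fix: Wrap MAX in a scalar subquery so WHERE compares against a single value

Corrected query:
SELECT major, gpa FROM students WHERE gpa = (SELECT MAX(gpa) FROM students)

Result:
major     | gpa 
----------+-----
Economics | 3.34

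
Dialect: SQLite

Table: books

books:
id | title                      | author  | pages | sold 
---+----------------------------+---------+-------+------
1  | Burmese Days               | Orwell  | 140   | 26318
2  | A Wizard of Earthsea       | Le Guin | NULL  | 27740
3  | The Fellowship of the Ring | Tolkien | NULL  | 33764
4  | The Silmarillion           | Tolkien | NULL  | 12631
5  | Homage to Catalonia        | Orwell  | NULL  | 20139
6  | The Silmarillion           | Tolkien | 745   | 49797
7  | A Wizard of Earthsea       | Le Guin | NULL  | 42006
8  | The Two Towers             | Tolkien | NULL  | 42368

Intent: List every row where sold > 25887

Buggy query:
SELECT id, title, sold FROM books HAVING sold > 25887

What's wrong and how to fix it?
Bug: This is a non-aggregate query (no GROUP BY, no aggregates), so in SQLite the HAVING clause is invalid here; a row-level condition belongs in WHERE

Fix: Replace HAVING with WHERE since the condition applies to individual rows

Corrected query:
SELECT id, title, sold FROM books WHERE sold > 25887

Result:
id | title                      | sold 
---+----------------------------+------
1  | Burmese Days               | 26318
2  | A Wizard of Earthsea       | 27740
3  | The Fellowship of the Ring | 33764
6  | The Silmarillion           | 49797
7  | A Wizard of Earthsea       | 42006
8  | The Two Towers             | 42368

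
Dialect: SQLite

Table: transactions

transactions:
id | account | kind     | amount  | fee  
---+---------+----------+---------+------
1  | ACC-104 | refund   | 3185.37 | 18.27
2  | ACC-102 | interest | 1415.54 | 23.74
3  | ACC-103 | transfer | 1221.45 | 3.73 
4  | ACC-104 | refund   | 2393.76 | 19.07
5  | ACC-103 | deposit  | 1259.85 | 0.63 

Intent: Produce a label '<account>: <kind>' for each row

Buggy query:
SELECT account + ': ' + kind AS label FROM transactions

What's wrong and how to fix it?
Bug: '+' is numeric addition; on text columns SQLite converts them to 0 instead of concatenating

Fix: Use the || operator for string concatenation

Corrected query:
SELECT account || ': ' || kind AS label FROM transactions

Result:
label            
-----------------
ACC-104: refund  
ACC-102: interest
ACC-103: transfer
ACC-104: refund  
ACC-103: deposit 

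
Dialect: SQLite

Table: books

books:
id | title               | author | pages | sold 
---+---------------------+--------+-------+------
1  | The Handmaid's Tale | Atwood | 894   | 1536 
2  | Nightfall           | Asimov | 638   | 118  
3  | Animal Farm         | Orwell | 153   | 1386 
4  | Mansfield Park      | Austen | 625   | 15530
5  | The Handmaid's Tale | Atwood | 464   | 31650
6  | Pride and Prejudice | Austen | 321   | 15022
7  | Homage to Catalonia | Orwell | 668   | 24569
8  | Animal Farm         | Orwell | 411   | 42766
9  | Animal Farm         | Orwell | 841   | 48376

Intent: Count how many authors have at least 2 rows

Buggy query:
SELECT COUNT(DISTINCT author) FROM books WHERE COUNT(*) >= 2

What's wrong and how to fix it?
Bug: COUNT(*) cannot appear in WHERE; the per-group count doesn't exist yet

Fix: Use a subquery that GROUPs and filters with HAVING, then count its rows

Corrected query:
SELECT COUNT(*) FROM (SELECT author FROM books GROUP BY author HAVING COUNT(*) >= 2)

Result:
COUNT(*)
--------
3       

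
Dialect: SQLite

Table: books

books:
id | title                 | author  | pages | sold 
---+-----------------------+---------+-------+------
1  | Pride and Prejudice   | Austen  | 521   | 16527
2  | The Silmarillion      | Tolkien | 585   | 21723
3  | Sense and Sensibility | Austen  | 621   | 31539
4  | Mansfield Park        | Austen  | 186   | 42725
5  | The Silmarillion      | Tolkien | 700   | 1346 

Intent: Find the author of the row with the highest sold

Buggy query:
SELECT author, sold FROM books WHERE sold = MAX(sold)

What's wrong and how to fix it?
Bug: WHERE is evaluated per row; an aggregate over the whole table isn't defined there

Fix: Use a subquery: WHERE sold = (SELECT MAX(sold) FROM books)

Corrected query:
SELECT author, sold FROM books WHERE sold = (SELECT MAX(sold) FROM books)

Result:
author | sold 
-------+------
Austen | 42725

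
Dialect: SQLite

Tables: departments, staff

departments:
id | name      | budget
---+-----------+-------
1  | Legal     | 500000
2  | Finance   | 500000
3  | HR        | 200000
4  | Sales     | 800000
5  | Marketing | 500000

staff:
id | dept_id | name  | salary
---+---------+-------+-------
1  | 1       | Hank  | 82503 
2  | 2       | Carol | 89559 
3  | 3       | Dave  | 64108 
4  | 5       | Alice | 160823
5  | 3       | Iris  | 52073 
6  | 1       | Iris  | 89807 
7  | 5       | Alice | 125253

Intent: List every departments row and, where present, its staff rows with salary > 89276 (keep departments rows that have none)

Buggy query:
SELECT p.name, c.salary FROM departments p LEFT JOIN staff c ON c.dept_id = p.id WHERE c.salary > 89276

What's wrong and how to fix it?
Bug: A WHERE condition on the right-hand table after LEFT JOIN drops unmatched parents

Fix: Move the right-table condition into the ON clause so unmatched parents are kept

Corrected query:
SELECT p.name, c.salary FROM departments p LEFT JOIN staff c ON c.dept_id = p.id AND c.salary > 89276

Result:
name      | salary
----------+-------
Legal     | 89807 
Finance   | 89559 
HR        | NULL  
Sales     | NULL  
Marketing | 125253
Marketing | 160823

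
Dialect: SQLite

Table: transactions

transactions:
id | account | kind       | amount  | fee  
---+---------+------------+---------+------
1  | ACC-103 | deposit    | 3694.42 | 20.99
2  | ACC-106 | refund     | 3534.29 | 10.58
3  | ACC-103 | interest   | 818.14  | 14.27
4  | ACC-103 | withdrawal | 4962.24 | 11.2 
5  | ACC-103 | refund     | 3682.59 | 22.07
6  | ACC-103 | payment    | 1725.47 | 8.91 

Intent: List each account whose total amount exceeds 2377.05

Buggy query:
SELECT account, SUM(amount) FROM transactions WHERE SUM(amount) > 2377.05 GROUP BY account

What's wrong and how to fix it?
Bug: Aggregate functions cannot appear in a WHERE clause

Fix: Move the aggregate condition to a HAVING clause

Corrected query:
SELECT account, SUM(amount) FROM transactions GROUP BY account HAVING SUM(amount) > 2377.05

Result:
account | SUM(amount)
--------+------------
ACC-103 | 14882.86   
ACC-106 | 3534.29    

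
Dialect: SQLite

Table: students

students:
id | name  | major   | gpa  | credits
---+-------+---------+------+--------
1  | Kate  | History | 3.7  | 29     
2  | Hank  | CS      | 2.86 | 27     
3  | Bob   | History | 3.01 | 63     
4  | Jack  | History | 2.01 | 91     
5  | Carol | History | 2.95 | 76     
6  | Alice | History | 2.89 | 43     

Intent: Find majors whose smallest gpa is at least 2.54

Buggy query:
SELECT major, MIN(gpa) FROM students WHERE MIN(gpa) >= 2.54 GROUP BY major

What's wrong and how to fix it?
Bug: Aggregates like MIN are computed per group after WHERE runs

Fix: Replace WHERE with HAVING after the GROUP BY

Corrected query:
SELECT major, MIN(gpa) FROM students GROUP BY major HAVING MIN(gpa) >= 2.54

Result:
major | MIN(gpa)
------+---------
CS    | 2.86    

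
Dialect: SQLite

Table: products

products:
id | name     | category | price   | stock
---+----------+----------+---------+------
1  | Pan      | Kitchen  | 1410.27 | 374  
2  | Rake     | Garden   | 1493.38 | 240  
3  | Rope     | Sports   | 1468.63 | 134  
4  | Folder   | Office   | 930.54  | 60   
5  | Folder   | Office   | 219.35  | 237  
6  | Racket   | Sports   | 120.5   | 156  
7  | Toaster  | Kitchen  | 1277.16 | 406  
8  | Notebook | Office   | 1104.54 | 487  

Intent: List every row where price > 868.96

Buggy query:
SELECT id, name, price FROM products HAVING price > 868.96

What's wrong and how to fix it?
Bug: HAVING filters the output of aggregation, but this query has no GROUP BY and no aggregate functions, so SQLite rejects it (HAVING clause on a non-aggregate query); the condition here is per row

Fix: Use WHERE for row-level filtering

Corrected query:
SELECT id, name, price FROM products WHERE price > 868.96

Result:
id | name     | price  
---+----------+--------
1  | Pan      | 1410.27
2  | Rake     | 1493.38
3  | Rope     | 1468.63
4  | Folder   | 930.54 
7  | Toaster  | 1277.16
8  | Notebook | 1104.54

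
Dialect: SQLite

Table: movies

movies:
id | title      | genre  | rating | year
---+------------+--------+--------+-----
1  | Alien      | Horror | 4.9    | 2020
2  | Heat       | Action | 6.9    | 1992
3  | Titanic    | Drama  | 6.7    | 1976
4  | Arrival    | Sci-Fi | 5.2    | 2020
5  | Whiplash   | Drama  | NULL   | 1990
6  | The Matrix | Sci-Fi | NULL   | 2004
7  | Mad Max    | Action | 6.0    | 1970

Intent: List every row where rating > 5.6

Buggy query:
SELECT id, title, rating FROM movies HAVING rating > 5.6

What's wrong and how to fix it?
Bug: HAVING filters the output of aggregation, but this query has no GROUP BY and no aggregate functions, so SQLite rejects it (HAVING clause on a non-aggregate query); the condition here is per row

Fix: Use WHERE for row-level filtering

Corrected query:
SELECT id, title, rating FROM movies WHERE rating > 5.6

Result:
id | title   | rating
---+---------+-------
2  | Heat    | 6.9   
3  | Titanic | 6.7   
7  | Mad Max | 6     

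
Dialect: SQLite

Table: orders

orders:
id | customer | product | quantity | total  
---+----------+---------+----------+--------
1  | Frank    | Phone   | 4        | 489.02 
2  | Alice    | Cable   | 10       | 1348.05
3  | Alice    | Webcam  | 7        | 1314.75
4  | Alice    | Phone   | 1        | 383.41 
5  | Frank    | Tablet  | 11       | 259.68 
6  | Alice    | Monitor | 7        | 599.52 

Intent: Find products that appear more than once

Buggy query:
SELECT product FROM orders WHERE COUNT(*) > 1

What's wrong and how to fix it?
Bug: COUNT(*) is an aggregate and cannot be used in WHERE

Fix: GROUP BY product, then filter groups with HAVING COUNT(*) > 1

Corrected query:
SELECT product FROM orders GROUP BY product HAVING COUNT(*) > 1

Result:
product
-------
Phone  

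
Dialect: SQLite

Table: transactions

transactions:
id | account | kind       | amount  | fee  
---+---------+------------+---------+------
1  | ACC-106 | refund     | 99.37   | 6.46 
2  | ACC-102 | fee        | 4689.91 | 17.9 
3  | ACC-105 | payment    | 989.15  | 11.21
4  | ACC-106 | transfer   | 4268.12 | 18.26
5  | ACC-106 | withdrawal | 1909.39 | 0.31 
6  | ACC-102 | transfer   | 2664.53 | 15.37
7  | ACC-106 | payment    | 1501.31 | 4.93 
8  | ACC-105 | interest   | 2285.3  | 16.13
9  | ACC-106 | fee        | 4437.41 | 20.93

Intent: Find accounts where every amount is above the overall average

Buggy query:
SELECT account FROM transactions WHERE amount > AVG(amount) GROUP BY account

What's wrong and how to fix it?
Bug: AVG() is an aggregate; it can't sit directly in WHERE

Fix: Compute the overall average in a scalar subquery and compare each group's MIN against it in HAVING

Corrected query:
SELECT account FROM transactions GROUP BY account HAVING MIN(amount) > (SELECT AVG(amount) FROM transactions)

Result:
account
-------
ACC-102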